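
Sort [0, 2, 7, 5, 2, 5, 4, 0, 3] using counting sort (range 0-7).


Count array: [2, 0, 2, 1, 1, 2, 0, 1]
Reconstruct: [0, 0, 2, 2, 3, 4, 5, 5, 7]


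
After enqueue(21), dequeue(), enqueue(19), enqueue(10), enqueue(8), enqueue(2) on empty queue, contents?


enqueue(21) -> [21]
dequeue() returns 21 -> []
enqueue(19) -> [19]
enqueue(10) -> [19, 10]
enqueue(8) -> [19, 10, 8]
enqueue(2) -> [19, 10, 8, 2]
Final queue (front to back): [19, 10, 8, 2]


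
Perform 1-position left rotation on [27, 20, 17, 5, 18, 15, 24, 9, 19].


Left rotate by 1: [20, 17, 5, 18, 15, 24, 9, 19, 27]


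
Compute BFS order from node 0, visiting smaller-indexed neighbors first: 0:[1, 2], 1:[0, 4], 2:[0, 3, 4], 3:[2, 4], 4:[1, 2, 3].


BFS queue: start with [0]
Visit order: [0, 1, 2, 4, 3]


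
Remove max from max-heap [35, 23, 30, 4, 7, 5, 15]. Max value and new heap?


Max = 35
Replace root with last, heapify down
Resulting heap: [30, 23, 15, 4, 7, 5]


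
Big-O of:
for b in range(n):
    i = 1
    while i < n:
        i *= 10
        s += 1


Per nesting level: O(n) * O(log n) = O(n log n)
Complexity: O(n log n)


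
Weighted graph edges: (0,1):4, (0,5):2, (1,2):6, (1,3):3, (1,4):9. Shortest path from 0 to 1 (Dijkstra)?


Dijkstra from 0:
Distances: {0: 0, 1: 4, 2: 10, 3: 7, 4: 13, 5: 2}
Shortest distance to 1 = 4, path = [0, 1]


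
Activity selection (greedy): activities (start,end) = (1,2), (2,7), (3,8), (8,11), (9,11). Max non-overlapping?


Greedy: pick earliest-ending, then skip overlaps.
Selected (3 activities): [(1, 2), (2, 7), (8, 11)]


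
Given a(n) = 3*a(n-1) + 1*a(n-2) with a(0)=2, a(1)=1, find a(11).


Build bottom-up:
...a(9)=20824, a(10)=68777, a(11)=3*68777+1*20824=227155


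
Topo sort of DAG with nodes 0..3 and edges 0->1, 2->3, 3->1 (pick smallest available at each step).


Kahn's algorithm, process smallest node first
Order: [0, 2, 3, 1]


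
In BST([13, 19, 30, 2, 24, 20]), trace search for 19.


BST root = 13
Search for 19: compare at each node
Path: [13, 19]


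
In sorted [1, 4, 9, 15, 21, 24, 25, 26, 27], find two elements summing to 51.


Two pointers: lo=0, hi=8
Found pair: (24, 27) summing to 51


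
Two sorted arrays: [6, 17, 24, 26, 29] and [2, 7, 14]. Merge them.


Compare heads, take smaller each step.
Merged: [2, 6, 7, 14, 17, 24, 26, 29]


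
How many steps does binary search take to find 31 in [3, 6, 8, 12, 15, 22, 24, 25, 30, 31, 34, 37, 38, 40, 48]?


Search for 31:
[0,14] mid=7 arr[7]=25
[8,14] mid=11 arr[11]=37
[8,10] mid=9 arr[9]=31
Total: 3 comparisons


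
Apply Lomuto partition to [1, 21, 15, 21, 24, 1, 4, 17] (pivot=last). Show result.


Elements <= 17 go left of pivot.
Result: [1, 15, 1, 4, 17, 21, 21, 24], pivot at index 4


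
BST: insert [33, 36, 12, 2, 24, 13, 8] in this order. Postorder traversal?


Root = 33; build tree by BST insertion.
Postorder traversal: [8, 2, 13, 24, 12, 36, 33]


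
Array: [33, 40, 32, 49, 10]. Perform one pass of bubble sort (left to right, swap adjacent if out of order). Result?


After one pass: [33, 32, 40, 10, 49]


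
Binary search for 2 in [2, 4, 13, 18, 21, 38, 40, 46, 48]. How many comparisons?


Search for 2:
[0,8] mid=4 arr[4]=21
[0,3] mid=1 arr[1]=4
[0,0] mid=0 arr[0]=2
Total: 3 comparisons


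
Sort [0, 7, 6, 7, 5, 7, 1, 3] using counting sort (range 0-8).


Count array: [1, 1, 0, 1, 0, 1, 1, 3, 0]
Reconstruct: [0, 1, 3, 5, 6, 7, 7, 7]


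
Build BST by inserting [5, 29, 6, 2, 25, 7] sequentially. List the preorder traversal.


Root = 5; build tree by BST insertion.
Preorder traversal: [5, 2, 29, 6, 25, 7]


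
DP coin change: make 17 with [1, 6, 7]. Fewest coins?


dp[0]=0; dp[i]=1+min(dp[i-c] for c in coins)
...dp[12]=2, dp[13]=2, dp[14]=2, dp[15]=3, dp[16]=4, dp[17]=5
Minimum coins for 17 = 5


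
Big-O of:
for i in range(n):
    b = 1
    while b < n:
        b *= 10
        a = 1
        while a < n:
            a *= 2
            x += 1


Per nesting level: O(n) * O(log n) * O(log n) = O(n (log n)^2)
Complexity: O(n (log n)^2)


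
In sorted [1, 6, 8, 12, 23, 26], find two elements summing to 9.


Two pointers: lo=0, hi=5
Found pair: (1, 8) summing to 9


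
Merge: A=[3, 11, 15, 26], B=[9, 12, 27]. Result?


Compare heads, take smaller each step.
Merged: [3, 9, 11, 12, 15, 26, 27]


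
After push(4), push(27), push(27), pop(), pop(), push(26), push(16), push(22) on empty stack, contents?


push(4) -> [4]
push(27) -> [4, 27]
push(27) -> [4, 27, 27]
pop() returns 27 -> [4, 27]
pop() returns 27 -> [4]
push(26) -> [4, 26]
push(16) -> [4, 26, 16]
push(22) -> [4, 26, 16, 22]
Final stack (bottom to top): [4, 26, 16, 22]


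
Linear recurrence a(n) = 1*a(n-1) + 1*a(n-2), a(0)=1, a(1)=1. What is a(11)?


Build bottom-up:
...a(9)=55, a(10)=89, a(11)=1*89+1*55=144


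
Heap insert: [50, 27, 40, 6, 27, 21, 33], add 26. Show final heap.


Append 26: [50, 27, 40, 6, 27, 21, 33, 26]
Bubble up: swap idx 7(26) with idx 3(6)
Result: [50, 27, 40, 26, 27, 21, 33, 6]


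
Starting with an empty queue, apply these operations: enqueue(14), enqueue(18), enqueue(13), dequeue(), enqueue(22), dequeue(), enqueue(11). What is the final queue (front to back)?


enqueue(14) -> [14]
enqueue(18) -> [14, 18]
enqueue(13) -> [14, 18, 13]
dequeue() returns 14 -> [18, 13]
enqueue(22) -> [18, 13, 22]
dequeue() returns 18 -> [13, 22]
enqueue(11) -> [13, 22, 11]
Final queue (front to back): [13, 22, 11]


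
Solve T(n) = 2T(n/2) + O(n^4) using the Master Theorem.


a=2, b=2, c=4. log_2(2)=1 < c=4. Case 3: O(n^c) = O(n^4)
Complexity: O(n^4)


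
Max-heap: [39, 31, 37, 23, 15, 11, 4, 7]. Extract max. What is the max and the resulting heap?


Max = 39
Replace root with last, heapify down
Resulting heap: [37, 31, 11, 23, 15, 7, 4]


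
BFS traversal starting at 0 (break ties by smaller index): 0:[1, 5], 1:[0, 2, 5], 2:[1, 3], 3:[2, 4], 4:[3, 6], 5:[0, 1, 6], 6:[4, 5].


BFS queue: start with [0]
Visit order: [0, 1, 5, 2, 6, 3, 4]


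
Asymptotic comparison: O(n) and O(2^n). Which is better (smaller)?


linear grows slower than exponential
O(n) is asymptotically smaller; O(2^n) grows faster


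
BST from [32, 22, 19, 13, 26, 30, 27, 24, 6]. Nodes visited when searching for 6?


BST root = 32
Search for 6: compare at each node
Path: [32, 22, 19, 13, 6]


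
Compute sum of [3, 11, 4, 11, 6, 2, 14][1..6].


Prefix sums: [0, 3, 14, 18, 29, 35, 37, 51]
Sum[1..6] = prefix[7] - prefix[1] = 51 - 3 = 48


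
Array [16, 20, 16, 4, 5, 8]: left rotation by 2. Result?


Left rotate by 2: [16, 4, 5, 8, 16, 20]


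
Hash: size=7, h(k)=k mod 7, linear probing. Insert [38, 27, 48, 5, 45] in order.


Insertions: 38->slot 3; 27->slot 6; 48->slot 0; 5->slot 5; 45->slot 4
Table: [48, None, None, 38, 45, 5, 27]


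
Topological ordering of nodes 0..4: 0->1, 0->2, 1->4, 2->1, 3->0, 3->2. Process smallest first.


Kahn's algorithm, process smallest node first
Order: [3, 0, 2, 1, 4]


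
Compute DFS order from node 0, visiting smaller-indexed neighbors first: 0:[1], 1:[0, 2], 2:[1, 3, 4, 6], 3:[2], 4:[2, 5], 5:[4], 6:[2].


DFS stack-based: start with [0]
Visit order: [0, 1, 2, 3, 4, 5, 6]


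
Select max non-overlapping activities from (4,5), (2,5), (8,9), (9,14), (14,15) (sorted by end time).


Greedy: pick earliest-ending, then skip overlaps.
Selected (4 activities): [(4, 5), (8, 9), (9, 14), (14, 15)]


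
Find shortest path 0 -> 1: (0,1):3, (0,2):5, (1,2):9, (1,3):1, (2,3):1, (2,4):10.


Dijkstra from 0:
Distances: {0: 0, 1: 3, 2: 5, 3: 4, 4: 15}
Shortest distance to 1 = 3, path = [0, 1]


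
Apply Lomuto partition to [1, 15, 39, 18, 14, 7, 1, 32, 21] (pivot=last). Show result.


Elements <= 21 go left of pivot.
Result: [1, 15, 18, 14, 7, 1, 21, 32, 39], pivot at index 6


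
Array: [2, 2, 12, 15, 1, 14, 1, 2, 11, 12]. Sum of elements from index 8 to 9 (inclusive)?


Prefix sums: [0, 2, 4, 16, 31, 32, 46, 47, 49, 60, 72]
Sum[8..9] = prefix[10] - prefix[8] = 72 - 49 = 23


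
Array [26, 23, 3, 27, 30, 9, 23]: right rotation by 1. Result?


Right rotate by 1: [23, 26, 23, 3, 27, 30, 9]


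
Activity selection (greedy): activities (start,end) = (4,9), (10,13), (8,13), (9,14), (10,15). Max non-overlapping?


Greedy: pick earliest-ending, then skip overlaps.
Selected (2 activities): [(4, 9), (10, 13)]


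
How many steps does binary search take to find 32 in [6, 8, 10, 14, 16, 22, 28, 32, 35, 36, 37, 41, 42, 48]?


Search for 32:
[0,13] mid=6 arr[6]=28
[7,13] mid=10 arr[10]=37
[7,9] mid=8 arr[8]=35
[7,7] mid=7 arr[7]=32
Total: 4 comparisons


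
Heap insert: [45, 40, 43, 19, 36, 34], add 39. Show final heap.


Append 39: [45, 40, 43, 19, 36, 34, 39]
Bubble up: no swaps needed
Result: [45, 40, 43, 19, 36, 34, 39]


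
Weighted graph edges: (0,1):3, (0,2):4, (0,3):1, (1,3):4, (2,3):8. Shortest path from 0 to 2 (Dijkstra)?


Dijkstra from 0:
Distances: {0: 0, 1: 3, 2: 4, 3: 1}
Shortest distance to 2 = 4, path = [0, 2]


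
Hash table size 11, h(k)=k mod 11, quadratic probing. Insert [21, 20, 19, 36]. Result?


Insertions: 21->slot 10; 20->slot 9; 19->slot 8; 36->slot 3
Table: [None, None, None, 36, None, None, None, None, 19, 20, 21]


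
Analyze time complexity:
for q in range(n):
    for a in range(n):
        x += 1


Per nesting level: O(n) * O(n) = O(n^2)
Complexity: O(n^2)


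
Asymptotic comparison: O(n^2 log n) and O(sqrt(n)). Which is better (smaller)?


sublinear grows slower than n^2 log n
O(sqrt(n)) is asymptotically smaller; O(n^2 log n) grows faster


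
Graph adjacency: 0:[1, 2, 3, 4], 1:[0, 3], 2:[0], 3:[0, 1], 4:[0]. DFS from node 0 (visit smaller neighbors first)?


DFS stack-based: start with [0]
Visit order: [0, 1, 3, 2, 4]


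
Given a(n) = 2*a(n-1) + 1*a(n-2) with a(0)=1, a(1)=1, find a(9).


Build bottom-up:
...a(7)=239, a(8)=577, a(9)=2*577+1*239=1393


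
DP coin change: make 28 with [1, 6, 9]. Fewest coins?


dp[0]=0; dp[i]=1+min(dp[i-c] for c in coins)
...dp[23]=5, dp[24]=3, dp[25]=4, dp[26]=5, dp[27]=3, dp[28]=4
Minimum coins for 28 = 4


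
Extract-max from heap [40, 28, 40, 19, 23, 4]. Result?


Max = 40
Replace root with last, heapify down
Resulting heap: [40, 28, 4, 19, 23]


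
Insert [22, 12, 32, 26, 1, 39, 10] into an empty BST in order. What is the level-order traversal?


Root = 22; build tree by BST insertion.
Level-Order traversal: [22, 12, 32, 1, 26, 39, 10]


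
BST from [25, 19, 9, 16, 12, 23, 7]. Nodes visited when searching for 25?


BST root = 25
Search for 25: compare at each node
Path: [25]


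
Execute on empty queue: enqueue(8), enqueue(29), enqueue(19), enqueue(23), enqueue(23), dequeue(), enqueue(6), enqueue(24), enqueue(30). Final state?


enqueue(8) -> [8]
enqueue(29) -> [8, 29]
enqueue(19) -> [8, 29, 19]
enqueue(23) -> [8, 29, 19, 23]
enqueue(23) -> [8, 29, 19, 23, 23]
dequeue() returns 8 -> [29, 19, 23, 23]
enqueue(6) -> [29, 19, 23, 23, 6]
enqueue(24) -> [29, 19, 23, 23, 6, 24]
enqueue(30) -> [29, 19, 23, 23, 6, 24, 30]
Final queue (front to back): [29, 19, 23, 23, 6, 24, 30]


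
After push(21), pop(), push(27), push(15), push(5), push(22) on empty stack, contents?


push(21) -> [21]
pop() returns 21 -> []
push(27) -> [27]
push(15) -> [27, 15]
push(5) -> [27, 15, 5]
push(22) -> [27, 15, 5, 22]
Final stack (bottom to top): [27, 15, 5, 22]


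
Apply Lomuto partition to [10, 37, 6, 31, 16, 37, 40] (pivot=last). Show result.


Elements <= 40 go left of pivot.
Result: [10, 37, 6, 31, 16, 37, 40], pivot at index 6


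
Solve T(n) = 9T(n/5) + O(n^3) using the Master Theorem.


a=9, b=5, c=3. log_5(9)=1.365 < c=3. Case 3: O(n^c) = O(n^3)
Complexity: O(n^3)


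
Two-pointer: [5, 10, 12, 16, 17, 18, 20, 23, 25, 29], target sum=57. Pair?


Two pointers: lo=0, hi=9
No pair sums to 57


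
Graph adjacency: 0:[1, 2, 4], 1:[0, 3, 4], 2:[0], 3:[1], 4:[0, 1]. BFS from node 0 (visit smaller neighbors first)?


BFS queue: start with [0]
Visit order: [0, 1, 2, 4, 3]


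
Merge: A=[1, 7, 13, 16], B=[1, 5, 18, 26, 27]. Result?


Compare heads, take smaller each step.
Merged: [1, 1, 5, 7, 13, 16, 18, 26, 27]


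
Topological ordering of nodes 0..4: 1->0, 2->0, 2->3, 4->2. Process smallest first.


Kahn's algorithm, process smallest node first
Order: [1, 4, 2, 0, 3]


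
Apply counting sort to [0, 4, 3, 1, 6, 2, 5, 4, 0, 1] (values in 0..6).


Count array: [2, 2, 1, 1, 2, 1, 1]
Reconstruct: [0, 0, 1, 1, 2, 3, 4, 4, 5, 6]


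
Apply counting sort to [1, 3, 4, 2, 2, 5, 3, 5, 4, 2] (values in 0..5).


Count array: [0, 1, 3, 2, 2, 2]
Reconstruct: [1, 2, 2, 2, 3, 3, 4, 4, 5, 5]


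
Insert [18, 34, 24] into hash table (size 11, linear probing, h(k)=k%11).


Insertions: 18->slot 7; 34->slot 1; 24->slot 2
Table: [None, 34, 24, None, None, None, None, 18, None, None, None]


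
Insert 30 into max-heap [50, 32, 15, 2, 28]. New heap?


Append 30: [50, 32, 15, 2, 28, 30]
Bubble up: swap idx 5(30) with idx 2(15)
Result: [50, 32, 30, 2, 28, 15]


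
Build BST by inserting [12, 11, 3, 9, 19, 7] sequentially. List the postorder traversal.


Root = 12; build tree by BST insertion.
Postorder traversal: [7, 9, 3, 11, 19, 12]


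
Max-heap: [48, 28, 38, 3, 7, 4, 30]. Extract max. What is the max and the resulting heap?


Max = 48
Replace root with last, heapify down
Resulting heap: [38, 28, 30, 3, 7, 4]


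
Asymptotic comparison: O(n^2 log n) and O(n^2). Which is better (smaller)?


quadratic grows slower than n^2 log n
O(n^2) is asymptotically smaller; O(n^2 log n) grows faster


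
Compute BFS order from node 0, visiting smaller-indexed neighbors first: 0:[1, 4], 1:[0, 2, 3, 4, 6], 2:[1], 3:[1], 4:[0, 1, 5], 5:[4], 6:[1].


BFS queue: start with [0]
Visit order: [0, 1, 4, 2, 3, 6, 5]


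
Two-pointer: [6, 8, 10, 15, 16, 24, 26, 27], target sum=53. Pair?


Two pointers: lo=0, hi=7
Found pair: (26, 27) summing to 53


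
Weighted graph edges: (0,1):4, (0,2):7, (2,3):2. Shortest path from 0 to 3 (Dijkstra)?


Dijkstra from 0:
Distances: {0: 0, 1: 4, 2: 7, 3: 9}
Shortest distance to 3 = 9, path = [0, 2, 3]


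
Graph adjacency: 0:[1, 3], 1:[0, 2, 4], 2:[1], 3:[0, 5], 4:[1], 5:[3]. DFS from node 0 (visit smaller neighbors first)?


DFS stack-based: start with [0]
Visit order: [0, 1, 2, 4, 3, 5]


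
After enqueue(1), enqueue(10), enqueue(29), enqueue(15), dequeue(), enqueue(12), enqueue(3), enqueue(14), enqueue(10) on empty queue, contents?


enqueue(1) -> [1]
enqueue(10) -> [1, 10]
enqueue(29) -> [1, 10, 29]
enqueue(15) -> [1, 10, 29, 15]
dequeue() returns 1 -> [10, 29, 15]
enqueue(12) -> [10, 29, 15, 12]
enqueue(3) -> [10, 29, 15, 12, 3]
enqueue(14) -> [10, 29, 15, 12, 3, 14]
enqueue(10) -> [10, 29, 15, 12, 3, 14, 10]
Final queue (front to back): [10, 29, 15, 12, 3, 14, 10]


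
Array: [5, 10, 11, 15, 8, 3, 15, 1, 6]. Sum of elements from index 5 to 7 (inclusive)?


Prefix sums: [0, 5, 15, 26, 41, 49, 52, 67, 68, 74]
Sum[5..7] = prefix[8] - prefix[5] = 68 - 49 = 19


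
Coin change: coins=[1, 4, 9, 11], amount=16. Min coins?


dp[0]=0; dp[i]=1+min(dp[i-c] for c in coins)
...dp[11]=1, dp[12]=2, dp[13]=2, dp[14]=3, dp[15]=2, dp[16]=3
Minimum coins for 16 = 3


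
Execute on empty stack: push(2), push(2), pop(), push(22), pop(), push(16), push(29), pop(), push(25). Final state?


push(2) -> [2]
push(2) -> [2, 2]
pop() returns 2 -> [2]
push(22) -> [2, 22]
pop() returns 22 -> [2]
push(16) -> [2, 16]
push(29) -> [2, 16, 29]
pop() returns 29 -> [2, 16]
push(25) -> [2, 16, 25]
Final stack (bottom to top): [2, 16, 25]


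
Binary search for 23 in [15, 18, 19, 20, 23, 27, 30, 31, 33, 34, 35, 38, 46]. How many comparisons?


Search for 23:
[0,12] mid=6 arr[6]=30
[0,5] mid=2 arr[2]=19
[3,5] mid=4 arr[4]=23
Total: 3 comparisons


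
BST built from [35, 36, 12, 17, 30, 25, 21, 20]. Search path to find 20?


BST root = 35
Search for 20: compare at each node
Path: [35, 12, 17, 30, 25, 21, 20]


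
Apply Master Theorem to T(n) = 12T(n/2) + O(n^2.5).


a=12, b=2, c=2.5. log_2(12)=3.585 > c=2.5. Case 1: O(n^log_b(a)) = O(n^3.585)
Complexity: O(n^3.585)


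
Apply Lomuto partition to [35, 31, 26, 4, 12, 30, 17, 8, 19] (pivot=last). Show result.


Elements <= 19 go left of pivot.
Result: [4, 12, 17, 8, 19, 30, 26, 35, 31], pivot at index 4


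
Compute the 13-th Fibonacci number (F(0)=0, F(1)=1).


F(n)=F(n-1)+F(n-2)
...F(11)=89, F(12)=144, F(13)=233


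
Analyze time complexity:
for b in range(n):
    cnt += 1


Per nesting level: O(n) = O(n)
Complexity: O(n)


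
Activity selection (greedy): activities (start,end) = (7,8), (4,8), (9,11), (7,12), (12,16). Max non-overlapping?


Greedy: pick earliest-ending, then skip overlaps.
Selected (3 activities): [(7, 8), (9, 11), (12, 16)]


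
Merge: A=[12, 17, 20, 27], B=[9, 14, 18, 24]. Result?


Compare heads, take smaller each step.
Merged: [9, 12, 14, 17, 18, 20, 24, 27]


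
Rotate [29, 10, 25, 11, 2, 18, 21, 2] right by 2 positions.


Right rotate by 2: [21, 2, 29, 10, 25, 11, 2, 18]


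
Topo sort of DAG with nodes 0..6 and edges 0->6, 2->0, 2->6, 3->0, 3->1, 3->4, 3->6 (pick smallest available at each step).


Kahn's algorithm, process smallest node first
Order: [2, 3, 0, 1, 4, 5, 6]


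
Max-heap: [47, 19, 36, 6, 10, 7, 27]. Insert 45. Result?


Append 45: [47, 19, 36, 6, 10, 7, 27, 45]
Bubble up: swap idx 7(45) with idx 3(6); swap idx 3(45) with idx 1(19)
Result: [47, 45, 36, 19, 10, 7, 27, 6]


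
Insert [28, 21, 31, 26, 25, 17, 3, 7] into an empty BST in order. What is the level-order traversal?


Root = 28; build tree by BST insertion.
Level-Order traversal: [28, 21, 31, 17, 26, 3, 25, 7]


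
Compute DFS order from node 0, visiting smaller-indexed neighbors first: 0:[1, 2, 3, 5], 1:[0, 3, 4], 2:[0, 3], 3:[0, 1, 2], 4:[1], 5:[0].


DFS stack-based: start with [0]
Visit order: [0, 1, 3, 2, 4, 5]


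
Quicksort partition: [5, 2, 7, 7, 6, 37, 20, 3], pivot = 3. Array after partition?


Elements <= 3 go left of pivot.
Result: [2, 3, 7, 7, 6, 37, 20, 5], pivot at index 1


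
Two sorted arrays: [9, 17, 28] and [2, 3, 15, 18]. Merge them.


Compare heads, take smaller each step.
Merged: [2, 3, 9, 15, 17, 18, 28]


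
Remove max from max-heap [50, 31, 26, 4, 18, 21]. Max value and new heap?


Max = 50
Replace root with last, heapify down
Resulting heap: [31, 21, 26, 4, 18]


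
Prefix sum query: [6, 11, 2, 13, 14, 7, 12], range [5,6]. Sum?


Prefix sums: [0, 6, 17, 19, 32, 46, 53, 65]
Sum[5..6] = prefix[7] - prefix[5] = 65 - 46 = 19


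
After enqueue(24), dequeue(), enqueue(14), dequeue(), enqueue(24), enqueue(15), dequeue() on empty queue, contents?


enqueue(24) -> [24]
dequeue() returns 24 -> []
enqueue(14) -> [14]
dequeue() returns 14 -> []
enqueue(24) -> [24]
enqueue(15) -> [24, 15]
dequeue() returns 24 -> [15]
Final queue (front to back): [15]


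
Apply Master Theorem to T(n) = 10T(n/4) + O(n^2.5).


a=10, b=4, c=2.5. log_4(10)=1.661 < c=2.5. Case 3: O(n^c) = O(n^2.500)
Complexity: O(n^2.500)


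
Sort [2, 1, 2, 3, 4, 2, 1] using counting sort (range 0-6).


Count array: [0, 2, 3, 1, 1, 0, 0]
Reconstruct: [1, 1, 2, 2, 2, 3, 4]


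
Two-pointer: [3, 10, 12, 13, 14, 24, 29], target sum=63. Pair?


Two pointers: lo=0, hi=6
No pair sums to 63


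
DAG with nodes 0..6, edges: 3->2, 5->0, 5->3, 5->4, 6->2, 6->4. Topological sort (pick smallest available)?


Kahn's algorithm, process smallest node first
Order: [1, 5, 0, 3, 6, 2, 4]


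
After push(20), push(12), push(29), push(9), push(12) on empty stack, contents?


push(20) -> [20]
push(12) -> [20, 12]
push(29) -> [20, 12, 29]
push(9) -> [20, 12, 29, 9]
push(12) -> [20, 12, 29, 9, 12]
Final stack (bottom to top): [20, 12, 29, 9, 12]


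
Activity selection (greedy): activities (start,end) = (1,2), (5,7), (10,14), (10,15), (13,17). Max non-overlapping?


Greedy: pick earliest-ending, then skip overlaps.
Selected (3 activities): [(1, 2), (5, 7), (10, 14)]


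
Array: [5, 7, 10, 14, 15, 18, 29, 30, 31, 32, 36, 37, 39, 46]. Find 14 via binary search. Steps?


Search for 14:
[0,13] mid=6 arr[6]=29
[0,5] mid=2 arr[2]=10
[3,5] mid=4 arr[4]=15
[3,3] mid=3 arr[3]=14
Total: 4 comparisons


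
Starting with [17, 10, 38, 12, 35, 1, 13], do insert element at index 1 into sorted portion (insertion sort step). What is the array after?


After one pass: [10, 17, 38, 12, 35, 1, 13]


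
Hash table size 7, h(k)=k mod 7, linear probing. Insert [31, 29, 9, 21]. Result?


Insertions: 31->slot 3; 29->slot 1; 9->slot 2; 21->slot 0
Table: [21, 29, 9, 31, None, None, None]


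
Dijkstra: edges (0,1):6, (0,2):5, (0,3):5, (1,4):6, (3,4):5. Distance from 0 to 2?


Dijkstra from 0:
Distances: {0: 0, 1: 6, 2: 5, 3: 5, 4: 10}
Shortest distance to 2 = 5, path = [0, 2]


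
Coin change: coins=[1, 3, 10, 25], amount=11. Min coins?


dp[0]=0; dp[i]=1+min(dp[i-c] for c in coins)
...dp[6]=2, dp[7]=3, dp[8]=4, dp[9]=3, dp[10]=1, dp[11]=2
Minimum coins for 11 = 2


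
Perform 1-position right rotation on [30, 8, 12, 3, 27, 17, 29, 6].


Right rotate by 1: [6, 30, 8, 12, 3, 27, 17, 29]


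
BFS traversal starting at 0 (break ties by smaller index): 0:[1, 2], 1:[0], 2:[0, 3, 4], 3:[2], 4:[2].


BFS queue: start with [0]
Visit order: [0, 1, 2, 3, 4]


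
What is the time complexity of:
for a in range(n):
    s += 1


Per nesting level: O(n) = O(n)
Complexity: O(n)


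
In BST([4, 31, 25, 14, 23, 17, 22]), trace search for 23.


BST root = 4
Search for 23: compare at each node
Path: [4, 31, 25, 14, 23]


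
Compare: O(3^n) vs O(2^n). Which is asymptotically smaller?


exponential grows slower than exponential (base 3)
O(2^n) is asymptotically smaller; O(3^n) grows faster


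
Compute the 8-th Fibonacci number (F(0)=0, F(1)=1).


F(n)=F(n-1)+F(n-2)
...F(6)=8, F(7)=13, F(8)=21


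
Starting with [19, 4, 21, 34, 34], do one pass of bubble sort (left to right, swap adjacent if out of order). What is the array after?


After one pass: [4, 19, 21, 34, 34]


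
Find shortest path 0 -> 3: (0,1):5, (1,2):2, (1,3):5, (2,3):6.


Dijkstra from 0:
Distances: {0: 0, 1: 5, 2: 7, 3: 10}
Shortest distance to 3 = 10, path = [0, 1, 3]


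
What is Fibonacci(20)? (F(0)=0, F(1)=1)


F(n)=F(n-1)+F(n-2)
...F(18)=2584, F(19)=4181, F(20)=6765


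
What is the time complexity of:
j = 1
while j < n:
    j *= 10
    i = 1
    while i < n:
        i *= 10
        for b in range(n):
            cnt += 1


Per nesting level: O(log n) * O(log n) * O(n) = O(n (log n)^2)
Complexity: O(n (log n)^2)


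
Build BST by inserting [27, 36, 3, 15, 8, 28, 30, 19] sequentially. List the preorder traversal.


Root = 27; build tree by BST insertion.
Preorder traversal: [27, 3, 15, 8, 19, 36, 28, 30]


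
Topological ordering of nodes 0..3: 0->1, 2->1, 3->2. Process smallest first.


Kahn's algorithm, process smallest node first
Order: [0, 3, 2, 1]


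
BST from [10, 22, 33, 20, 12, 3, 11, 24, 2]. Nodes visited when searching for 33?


BST root = 10
Search for 33: compare at each node
Path: [10, 22, 33]


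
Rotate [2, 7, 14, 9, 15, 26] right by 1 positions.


Right rotate by 1: [26, 2, 7, 14, 9, 15]


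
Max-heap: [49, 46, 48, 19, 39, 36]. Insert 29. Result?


Append 29: [49, 46, 48, 19, 39, 36, 29]
Bubble up: no swaps needed
Result: [49, 46, 48, 19, 39, 36, 29]


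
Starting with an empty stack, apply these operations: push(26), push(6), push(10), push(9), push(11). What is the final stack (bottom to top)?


push(26) -> [26]
push(6) -> [26, 6]
push(10) -> [26, 6, 10]
push(9) -> [26, 6, 10, 9]
push(11) -> [26, 6, 10, 9, 11]
Final stack (bottom to top): [26, 6, 10, 9, 11]


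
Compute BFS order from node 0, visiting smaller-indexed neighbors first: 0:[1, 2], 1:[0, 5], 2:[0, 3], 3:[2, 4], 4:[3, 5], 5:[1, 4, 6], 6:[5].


BFS queue: start with [0]
Visit order: [0, 1, 2, 5, 3, 4, 6]


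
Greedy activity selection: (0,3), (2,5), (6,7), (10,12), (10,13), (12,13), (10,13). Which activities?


Greedy: pick earliest-ending, then skip overlaps.
Selected (4 activities): [(0, 3), (6, 7), (10, 12), (12, 13)]


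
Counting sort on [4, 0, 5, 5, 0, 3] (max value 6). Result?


Count array: [2, 0, 0, 1, 1, 2, 0]
Reconstruct: [0, 0, 3, 4, 5, 5]


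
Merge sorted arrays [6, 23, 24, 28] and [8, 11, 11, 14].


Compare heads, take smaller each step.
Merged: [6, 8, 11, 11, 14, 23, 24, 28]


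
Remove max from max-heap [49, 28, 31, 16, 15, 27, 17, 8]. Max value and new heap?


Max = 49
Replace root with last, heapify down
Resulting heap: [31, 28, 27, 16, 15, 8, 17]


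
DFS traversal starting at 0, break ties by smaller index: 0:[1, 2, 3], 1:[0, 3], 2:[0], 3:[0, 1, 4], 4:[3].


DFS stack-based: start with [0]
Visit order: [0, 1, 3, 4, 2]


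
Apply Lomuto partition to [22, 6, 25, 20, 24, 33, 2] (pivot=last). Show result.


Elements <= 2 go left of pivot.
Result: [2, 6, 25, 20, 24, 33, 22], pivot at index 0


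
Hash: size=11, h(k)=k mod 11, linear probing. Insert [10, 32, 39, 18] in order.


Insertions: 10->slot 10; 32->slot 0; 39->slot 6; 18->slot 7
Table: [32, None, None, None, None, None, 39, 18, None, None, 10]


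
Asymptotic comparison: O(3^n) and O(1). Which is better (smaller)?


constant grows slower than exponential (base 3)
O(1) is asymptotically smaller; O(3^n) grows faster


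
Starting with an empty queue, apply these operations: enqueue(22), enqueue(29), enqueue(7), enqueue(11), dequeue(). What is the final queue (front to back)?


enqueue(22) -> [22]
enqueue(29) -> [22, 29]
enqueue(7) -> [22, 29, 7]
enqueue(11) -> [22, 29, 7, 11]
dequeue() returns 22 -> [29, 7, 11]
Final queue (front to back): [29, 7, 11]


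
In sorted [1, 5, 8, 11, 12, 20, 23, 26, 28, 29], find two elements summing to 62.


Two pointers: lo=0, hi=9
No pair sums to 62


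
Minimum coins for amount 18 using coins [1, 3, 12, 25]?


dp[0]=0; dp[i]=1+min(dp[i-c] for c in coins)
...dp[13]=2, dp[14]=3, dp[15]=2, dp[16]=3, dp[17]=4, dp[18]=3
Minimum coins for 18 = 3


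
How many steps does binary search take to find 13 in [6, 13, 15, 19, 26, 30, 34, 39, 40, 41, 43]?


Search for 13:
[0,10] mid=5 arr[5]=30
[0,4] mid=2 arr[2]=15
[0,1] mid=0 arr[0]=6
[1,1] mid=1 arr[1]=13
Total: 4 comparisons


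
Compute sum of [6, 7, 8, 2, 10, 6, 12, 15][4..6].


Prefix sums: [0, 6, 13, 21, 23, 33, 39, 51, 66]
Sum[4..6] = prefix[7] - prefix[4] = 51 - 23 = 28


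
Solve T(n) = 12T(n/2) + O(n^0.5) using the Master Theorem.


a=12, b=2, c=0.5. log_2(12)=3.585 > c=0.5. Case 1: O(n^log_b(a)) = O(n^3.585)
Complexity: O(n^3.585)


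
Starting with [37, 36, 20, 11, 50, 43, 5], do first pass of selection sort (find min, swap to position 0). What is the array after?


After one pass: [5, 36, 20, 11, 50, 43, 37]


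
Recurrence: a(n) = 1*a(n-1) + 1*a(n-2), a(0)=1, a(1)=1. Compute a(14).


Build bottom-up:
...a(12)=233, a(13)=377, a(14)=1*377+1*233=610


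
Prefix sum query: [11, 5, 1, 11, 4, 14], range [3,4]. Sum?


Prefix sums: [0, 11, 16, 17, 28, 32, 46]
Sum[3..4] = prefix[5] - prefix[3] = 32 - 17 = 15


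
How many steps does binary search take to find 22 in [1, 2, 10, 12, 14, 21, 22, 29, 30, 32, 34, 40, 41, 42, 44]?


Search for 22:
[0,14] mid=7 arr[7]=29
[0,6] mid=3 arr[3]=12
[4,6] mid=5 arr[5]=21
[6,6] mid=6 arr[6]=22
Total: 4 comparisons


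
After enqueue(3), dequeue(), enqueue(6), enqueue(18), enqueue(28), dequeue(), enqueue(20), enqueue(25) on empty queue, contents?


enqueue(3) -> [3]
dequeue() returns 3 -> []
enqueue(6) -> [6]
enqueue(18) -> [6, 18]
enqueue(28) -> [6, 18, 28]
dequeue() returns 6 -> [18, 28]
enqueue(20) -> [18, 28, 20]
enqueue(25) -> [18, 28, 20, 25]
Final queue (front to back): [18, 28, 20, 25]


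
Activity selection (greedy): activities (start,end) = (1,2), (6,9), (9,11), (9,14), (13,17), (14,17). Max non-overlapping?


Greedy: pick earliest-ending, then skip overlaps.
Selected (4 activities): [(1, 2), (6, 9), (9, 11), (13, 17)]


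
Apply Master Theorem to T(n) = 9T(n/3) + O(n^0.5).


a=9, b=3, c=0.5. log_3(9)=2 > c=0.5. Case 1: O(n^log_b(a)) = O(n^2)
Complexity: O(n^2)


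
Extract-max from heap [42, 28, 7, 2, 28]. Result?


Max = 42
Replace root with last, heapify down
Resulting heap: [28, 28, 7, 2]


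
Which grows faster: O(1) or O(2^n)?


constant grows slower than exponential
O(1) is asymptotically smaller; O(2^n) grows faster


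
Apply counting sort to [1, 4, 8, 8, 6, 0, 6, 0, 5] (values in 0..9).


Count array: [2, 1, 0, 0, 1, 1, 2, 0, 2, 0]
Reconstruct: [0, 0, 1, 4, 5, 6, 6, 8, 8]


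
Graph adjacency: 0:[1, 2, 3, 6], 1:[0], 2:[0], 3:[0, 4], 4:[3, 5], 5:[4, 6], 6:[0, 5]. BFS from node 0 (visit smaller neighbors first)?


BFS queue: start with [0]
Visit order: [0, 1, 2, 3, 6, 4, 5]


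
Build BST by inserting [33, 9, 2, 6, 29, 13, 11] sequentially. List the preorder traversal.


Root = 33; build tree by BST insertion.
Preorder traversal: [33, 9, 2, 6, 29, 13, 11]


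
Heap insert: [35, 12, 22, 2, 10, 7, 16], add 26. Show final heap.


Append 26: [35, 12, 22, 2, 10, 7, 16, 26]
Bubble up: swap idx 7(26) with idx 3(2); swap idx 3(26) with idx 1(12)
Result: [35, 26, 22, 12, 10, 7, 16, 2]


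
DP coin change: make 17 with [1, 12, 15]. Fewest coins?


dp[0]=0; dp[i]=1+min(dp[i-c] for c in coins)
...dp[12]=1, dp[13]=2, dp[14]=3, dp[15]=1, dp[16]=2, dp[17]=3
Minimum coins for 17 = 3


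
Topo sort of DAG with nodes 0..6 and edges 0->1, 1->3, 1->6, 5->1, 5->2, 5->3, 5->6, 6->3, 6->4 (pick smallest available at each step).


Kahn's algorithm, process smallest node first
Order: [0, 5, 1, 2, 6, 3, 4]


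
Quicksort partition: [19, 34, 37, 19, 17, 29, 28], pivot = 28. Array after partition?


Elements <= 28 go left of pivot.
Result: [19, 19, 17, 28, 37, 29, 34], pivot at index 3


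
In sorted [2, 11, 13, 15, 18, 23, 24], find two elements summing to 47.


Two pointers: lo=0, hi=6
Found pair: (23, 24) summing to 47


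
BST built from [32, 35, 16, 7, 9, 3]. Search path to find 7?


BST root = 32
Search for 7: compare at each node
Path: [32, 16, 7]


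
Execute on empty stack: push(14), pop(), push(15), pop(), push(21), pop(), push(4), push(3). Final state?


push(14) -> [14]
pop() returns 14 -> []
push(15) -> [15]
pop() returns 15 -> []
push(21) -> [21]
pop() returns 21 -> []
push(4) -> [4]
push(3) -> [4, 3]
Final stack (bottom to top): [4, 3]


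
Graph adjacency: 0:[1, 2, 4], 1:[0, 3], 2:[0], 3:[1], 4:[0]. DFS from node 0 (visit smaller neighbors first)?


DFS stack-based: start with [0]
Visit order: [0, 1, 3, 2, 4]


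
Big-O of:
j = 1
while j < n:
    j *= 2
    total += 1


Per nesting level: O(log n) = O(log n)
Complexity: O(log n)


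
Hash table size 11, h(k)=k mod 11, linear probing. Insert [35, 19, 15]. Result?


Insertions: 35->slot 2; 19->slot 8; 15->slot 4
Table: [None, None, 35, None, 15, None, None, None, 19, None, None]


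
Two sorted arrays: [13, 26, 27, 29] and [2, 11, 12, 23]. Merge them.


Compare heads, take smaller each step.
Merged: [2, 11, 12, 13, 23, 26, 27, 29]


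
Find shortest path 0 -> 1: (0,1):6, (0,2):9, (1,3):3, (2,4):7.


Dijkstra from 0:
Distances: {0: 0, 1: 6, 2: 9, 3: 9, 4: 16}
Shortest distance to 1 = 6, path = [0, 1]


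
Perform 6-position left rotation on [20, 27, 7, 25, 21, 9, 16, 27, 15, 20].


Left rotate by 6: [16, 27, 15, 20, 20, 27, 7, 25, 21, 9]


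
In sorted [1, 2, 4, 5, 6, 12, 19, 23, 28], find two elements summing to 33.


Two pointers: lo=0, hi=8
Found pair: (5, 28) summing to 33


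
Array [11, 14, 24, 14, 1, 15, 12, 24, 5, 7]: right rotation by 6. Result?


Right rotate by 6: [1, 15, 12, 24, 5, 7, 11, 14, 24, 14]


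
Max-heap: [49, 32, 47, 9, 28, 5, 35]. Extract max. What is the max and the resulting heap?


Max = 49
Replace root with last, heapify down
Resulting heap: [47, 32, 35, 9, 28, 5]


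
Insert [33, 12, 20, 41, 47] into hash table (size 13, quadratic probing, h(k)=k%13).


Insertions: 33->slot 7; 12->slot 12; 20->slot 8; 41->slot 2; 47->slot 9
Table: [None, None, 41, None, None, None, None, 33, 20, 47, None, None, 12]


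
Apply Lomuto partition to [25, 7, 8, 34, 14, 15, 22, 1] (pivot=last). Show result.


Elements <= 1 go left of pivot.
Result: [1, 7, 8, 34, 14, 15, 22, 25], pivot at index 0


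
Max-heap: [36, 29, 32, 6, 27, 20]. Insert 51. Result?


Append 51: [36, 29, 32, 6, 27, 20, 51]
Bubble up: swap idx 6(51) with idx 2(32); swap idx 2(51) with idx 0(36)
Result: [51, 29, 36, 6, 27, 20, 32]


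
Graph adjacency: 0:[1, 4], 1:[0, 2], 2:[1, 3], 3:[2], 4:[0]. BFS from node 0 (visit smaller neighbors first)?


BFS queue: start with [0]
Visit order: [0, 1, 4, 2, 3]


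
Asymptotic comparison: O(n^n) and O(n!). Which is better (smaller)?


factorial grows slower than n^n
O(n!) is asymptotically smaller; O(n^n) grows faster


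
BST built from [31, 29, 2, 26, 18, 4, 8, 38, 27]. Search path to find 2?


BST root = 31
Search for 2: compare at each node
Path: [31, 29, 2]


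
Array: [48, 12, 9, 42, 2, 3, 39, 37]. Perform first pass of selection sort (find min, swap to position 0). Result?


After one pass: [2, 12, 9, 42, 48, 3, 39, 37]


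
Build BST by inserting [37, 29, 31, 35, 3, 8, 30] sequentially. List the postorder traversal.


Root = 37; build tree by BST insertion.
Postorder traversal: [8, 3, 30, 35, 31, 29, 37]


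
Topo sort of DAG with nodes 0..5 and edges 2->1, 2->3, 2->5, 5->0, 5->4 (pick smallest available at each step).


Kahn's algorithm, process smallest node first
Order: [2, 1, 3, 5, 0, 4]


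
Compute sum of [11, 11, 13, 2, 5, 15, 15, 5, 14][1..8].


Prefix sums: [0, 11, 22, 35, 37, 42, 57, 72, 77, 91]
Sum[1..8] = prefix[9] - prefix[1] = 91 - 11 = 80


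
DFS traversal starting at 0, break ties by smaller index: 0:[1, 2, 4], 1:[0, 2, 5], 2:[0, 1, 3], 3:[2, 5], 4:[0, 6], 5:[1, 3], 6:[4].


DFS stack-based: start with [0]
Visit order: [0, 1, 2, 3, 5, 4, 6]


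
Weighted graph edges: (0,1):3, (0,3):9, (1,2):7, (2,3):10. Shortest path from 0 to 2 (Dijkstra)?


Dijkstra from 0:
Distances: {0: 0, 1: 3, 2: 10, 3: 9}
Shortest distance to 2 = 10, path = [0, 1, 2]


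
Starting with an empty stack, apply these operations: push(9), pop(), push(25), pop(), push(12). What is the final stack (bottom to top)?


push(9) -> [9]
pop() returns 9 -> []
push(25) -> [25]
pop() returns 25 -> []
push(12) -> [12]
Final stack (bottom to top): [12]


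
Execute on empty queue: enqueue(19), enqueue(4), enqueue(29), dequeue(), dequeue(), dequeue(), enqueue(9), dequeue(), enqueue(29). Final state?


enqueue(19) -> [19]
enqueue(4) -> [19, 4]
enqueue(29) -> [19, 4, 29]
dequeue() returns 19 -> [4, 29]
dequeue() returns 4 -> [29]
dequeue() returns 29 -> []
enqueue(9) -> [9]
dequeue() returns 9 -> []
enqueue(29) -> [29]
Final queue (front to back): [29]


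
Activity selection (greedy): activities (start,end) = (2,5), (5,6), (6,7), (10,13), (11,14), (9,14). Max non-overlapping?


Greedy: pick earliest-ending, then skip overlaps.
Selected (4 activities): [(2, 5), (5, 6), (6, 7), (10, 13)]


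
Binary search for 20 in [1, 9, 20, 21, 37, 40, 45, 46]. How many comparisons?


Search for 20:
[0,7] mid=3 arr[3]=21
[0,2] mid=1 arr[1]=9
[2,2] mid=2 arr[2]=20
Total: 3 comparisons


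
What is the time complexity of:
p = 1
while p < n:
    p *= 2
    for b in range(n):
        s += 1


Per nesting level: O(log n) * O(n) = O(n log n)
Complexity: O(n log n)


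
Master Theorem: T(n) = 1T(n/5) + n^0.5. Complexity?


a=1, b=5, c=0.5. log_5(1)=0 < c=0.5. Case 3: O(n^c) = O(sqrt(n))
Complexity: O(sqrt(n))


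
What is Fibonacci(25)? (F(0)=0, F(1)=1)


F(n)=F(n-1)+F(n-2)
...F(23)=28657, F(24)=46368, F(25)=75025


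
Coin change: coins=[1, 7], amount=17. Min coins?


dp[0]=0; dp[i]=1+min(dp[i-c] for c in coins)
...dp[12]=6, dp[13]=7, dp[14]=2, dp[15]=3, dp[16]=4, dp[17]=5
Minimum coins for 17 = 5


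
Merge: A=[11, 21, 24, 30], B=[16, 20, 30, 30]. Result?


Compare heads, take smaller each step.
Merged: [11, 16, 20, 21, 24, 30, 30, 30]


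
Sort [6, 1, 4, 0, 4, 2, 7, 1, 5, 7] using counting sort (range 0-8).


Count array: [1, 2, 1, 0, 2, 1, 1, 2, 0]
Reconstruct: [0, 1, 1, 2, 4, 4, 5, 6, 7, 7]


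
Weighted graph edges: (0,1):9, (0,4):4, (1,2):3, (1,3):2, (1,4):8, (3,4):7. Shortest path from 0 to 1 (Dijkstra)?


Dijkstra from 0:
Distances: {0: 0, 1: 9, 2: 12, 3: 11, 4: 4}
Shortest distance to 1 = 9, path = [0, 1]


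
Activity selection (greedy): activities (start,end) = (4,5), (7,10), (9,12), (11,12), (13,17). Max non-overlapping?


Greedy: pick earliest-ending, then skip overlaps.
Selected (4 activities): [(4, 5), (7, 10), (11, 12), (13, 17)]


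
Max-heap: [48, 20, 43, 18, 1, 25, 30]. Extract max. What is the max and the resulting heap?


Max = 48
Replace root with last, heapify down
Resulting heap: [43, 20, 30, 18, 1, 25]


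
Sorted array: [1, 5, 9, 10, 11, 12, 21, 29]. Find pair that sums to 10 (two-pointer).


Two pointers: lo=0, hi=7
Found pair: (1, 9) summing to 10


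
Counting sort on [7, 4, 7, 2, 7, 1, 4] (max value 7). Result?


Count array: [0, 1, 1, 0, 2, 0, 0, 3]
Reconstruct: [1, 2, 4, 4, 7, 7, 7]


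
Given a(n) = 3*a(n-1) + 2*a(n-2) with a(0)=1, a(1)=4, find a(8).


Build bottom-up:
...a(6)=2258, a(7)=8042, a(8)=3*8042+2*2258=28642


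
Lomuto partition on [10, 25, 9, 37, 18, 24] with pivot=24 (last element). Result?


Elements <= 24 go left of pivot.
Result: [10, 9, 18, 24, 25, 37], pivot at index 3


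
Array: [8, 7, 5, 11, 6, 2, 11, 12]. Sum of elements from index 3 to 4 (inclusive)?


Prefix sums: [0, 8, 15, 20, 31, 37, 39, 50, 62]
Sum[3..4] = prefix[5] - prefix[3] = 37 - 20 = 17


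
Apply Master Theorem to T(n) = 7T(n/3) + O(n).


a=7, b=3, c=1. log_3(7)=1.771 > c=1. Case 1: O(n^log_b(a)) = O(n^1.771)
Complexity: O(n^1.771)


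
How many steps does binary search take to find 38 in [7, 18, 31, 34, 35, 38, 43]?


Search for 38:
[0,6] mid=3 arr[3]=34
[4,6] mid=5 arr[5]=38
Total: 2 comparisons


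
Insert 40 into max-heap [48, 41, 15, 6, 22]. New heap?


Append 40: [48, 41, 15, 6, 22, 40]
Bubble up: swap idx 5(40) with idx 2(15)
Result: [48, 41, 40, 6, 22, 15]


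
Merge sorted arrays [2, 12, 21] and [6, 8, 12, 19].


Compare heads, take smaller each step.
Merged: [2, 6, 8, 12, 12, 19, 21]


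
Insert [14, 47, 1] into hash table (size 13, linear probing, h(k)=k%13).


Insertions: 14->slot 1; 47->slot 8; 1->slot 2
Table: [None, 14, 1, None, None, None, None, None, 47, None, None, None, None]


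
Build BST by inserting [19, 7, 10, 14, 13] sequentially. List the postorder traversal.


Root = 19; build tree by BST insertion.
Postorder traversal: [13, 14, 10, 7, 19]


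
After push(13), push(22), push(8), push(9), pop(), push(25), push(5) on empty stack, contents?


push(13) -> [13]
push(22) -> [13, 22]
push(8) -> [13, 22, 8]
push(9) -> [13, 22, 8, 9]
pop() returns 9 -> [13, 22, 8]
push(25) -> [13, 22, 8, 25]
push(5) -> [13, 22, 8, 25, 5]
Final stack (bottom to top): [13, 22, 8, 25, 5]


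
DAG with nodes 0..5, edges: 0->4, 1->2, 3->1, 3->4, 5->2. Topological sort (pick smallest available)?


Kahn's algorithm, process smallest node first
Order: [0, 3, 1, 4, 5, 2]
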